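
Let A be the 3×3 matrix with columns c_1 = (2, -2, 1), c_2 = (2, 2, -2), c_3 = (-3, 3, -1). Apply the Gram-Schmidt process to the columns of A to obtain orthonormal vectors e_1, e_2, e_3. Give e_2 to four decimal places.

c_1 = (2, -2, 1); ‖c_1‖ = 3.0000, so e_1 = (0.6667, -0.6667, 0.3333).
e_1·c_2 = 0.6667·2 + (-0.6667)·2 + 0.3333·(-2) = -0.6667.
u_2 = c_2 + 0.6667·e_1 = (2.4444, 1.5556, -1.7778).
‖u_2‖ = 3.3993, so e_2 = (0.7191, 0.4576, -0.5230).

e_2 = (0.7191, 0.4576, -0.5230)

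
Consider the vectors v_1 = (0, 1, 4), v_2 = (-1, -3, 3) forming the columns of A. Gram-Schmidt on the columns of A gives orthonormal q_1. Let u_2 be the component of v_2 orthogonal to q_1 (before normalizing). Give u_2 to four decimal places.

u_2 = (-1.0000, -3.5294, 0.8824)

v_1 = (0, 1, 4); ‖v_1‖ = 4.1231, so q_1 = (0.0000, 0.2425, 0.9701).
q_1·v_2 = 0.0000·(-1) + 0.2425·(-3) + 0.9701·3 = 2.1828.
u_2 = v_2 − 2.1828·q_1 = (-1.0000, -3.5294, 0.8824).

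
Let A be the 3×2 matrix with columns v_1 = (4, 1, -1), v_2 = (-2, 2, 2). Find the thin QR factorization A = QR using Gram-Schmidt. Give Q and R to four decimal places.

Q = [[0.9428, -0.0765], [0.2357, 0.8412], [-0.2357, 0.5353]], R = [[4.2426, -1.8856], [0.0000, 2.9059]]

v_1 = (4, 1, -1); ‖v_1‖ = 4.2426, so q_1 = (0.9428, 0.2357, -0.2357).
q_1·v_2 = 0.9428·(-2) + 0.2357·2 + (-0.2357)·2 = -1.8856.
u_2 = v_2 + 1.8856·q_1 = (-0.2222, 2.4444, 1.5556).
‖u_2‖ = 2.9059, so q_2 = (-0.0765, 0.8412, 0.5353).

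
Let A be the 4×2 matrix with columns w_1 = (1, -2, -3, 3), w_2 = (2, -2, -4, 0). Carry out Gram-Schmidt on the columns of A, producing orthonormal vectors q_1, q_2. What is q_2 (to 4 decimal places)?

q_2 = (0.3867, -0.1381, -0.5247, -0.7457)

q_1 = w_1/‖w_1‖ = (1, -2, -3, 3)/4.7958 = (0.2085, -0.4170, -0.6255, 0.6255).
r_{12} = q_1·w_2 = 3.7533.
u_2 = w_2 − 3.7533·q_1 = (1.2174, -0.4348, -1.6522, -2.3478).
‖u_2‖ = 3.1485, so q_2 = (0.3867, -0.1381, -0.5247, -0.7457).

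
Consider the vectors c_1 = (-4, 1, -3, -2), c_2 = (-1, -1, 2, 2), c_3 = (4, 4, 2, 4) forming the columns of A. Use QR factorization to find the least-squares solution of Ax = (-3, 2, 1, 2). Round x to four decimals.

c_1 = (-4, 1, -3, -2); ‖c_1‖ = 5.4772, so e_1 = (-0.7303, 0.1826, -0.5477, -0.3651).
e_1·c_2 = (-0.7303)·(-1) + 0.1826·(-1) + (-0.5477)·2 + (-0.3651)·2 = -1.2780.
u_2 = c_2 + 1.2780·e_1 = (-1.9333, -0.7667, 1.3000, 1.5333).
‖u_2‖ = 2.8925, so e_2 = (-0.6684, -0.2651, 0.4494, 0.5301).
e_1·c_3 = (-0.7303)·4 + 0.1826·4 + (-0.5477)·2 + (-0.3651)·4 = -4.7469; e_2·c_3 = (-0.6684)·4 + (-0.2651)·4 + 0.4494·2 + 0.5301·4 = -0.7145.
u_3 = c_3 + 4.7469·e_1 + 0.7145·e_2 = (0.0558, 4.6773, -0.2789, 2.6454).
‖u_3‖ = 5.3811, so e_3 = (0.0104, 0.8692, -0.0518, 0.4916).
Qᵀb = (1.2780, 2.9847, 2.6387).
Back-substitute: x_3 = 2.6387/5.3811 = 0.4904.
x_2 = (2.9847 + 0.7145·0.4904)/2.8925 = 1.1530.
x_1 = (1.2780 + 1.2780·1.1530 + 4.7469·0.4904)/5.4772 = 0.9274.

x = (0.9274, 1.1530, 0.4904)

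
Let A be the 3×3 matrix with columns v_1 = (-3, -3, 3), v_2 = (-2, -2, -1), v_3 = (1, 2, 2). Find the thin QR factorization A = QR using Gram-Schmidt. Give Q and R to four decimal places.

v_1 = (-3, -3, 3); ‖v_1‖ = 5.1962, so e_1 = (-0.5774, -0.5774, 0.5774).
e_1·v_2 = (-0.5774)·(-2) + (-0.5774)·(-2) + 0.5774·(-1) = 1.7321.
u_2 = v_2 − 1.7321·e_1 = (-1.0000, -1.0000, -2.0000).
‖u_2‖ = 2.4495, so e_2 = (-0.4082, -0.4082, -0.8165).
e_1·v_3 = (-0.5774)·1 + (-0.5774)·2 + 0.5774·2 = -0.5774; e_2·v_3 = (-0.4082)·1 + (-0.4082)·2 + (-0.8165)·2 = -2.8577.
u_3 = v_3 + 0.5774·e_1 + 2.8577·e_2 = (-0.5000, 0.5000, 0.0000).
‖u_3‖ = 0.7071, so e_3 = (-0.7071, 0.7071, 0.0000).

Q = [[-0.5774, -0.4082, -0.7071], [-0.5774, -0.4082, 0.7071], [0.5774, -0.8165, 0.0000]], R = [[5.1962, 1.7321, -0.5774], [0.0000, 2.4495, -2.8577], [0.0000, 0.0000, 0.7071]]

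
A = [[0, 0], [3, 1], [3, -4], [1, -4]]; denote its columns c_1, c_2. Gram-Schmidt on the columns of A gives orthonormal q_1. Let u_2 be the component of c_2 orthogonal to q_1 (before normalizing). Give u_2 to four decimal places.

q_1 = c_1/‖c_1‖ = (0, 3, 3, 1)/4.3589 = (0.0000, 0.6882, 0.6882, 0.2294).
r_{12} = q_1·c_2 = -2.9824.
u_2 = c_2 + 2.9824·q_1 = (0.0000, 3.0526, -1.9474, -3.3158).

u_2 = (0.0000, 3.0526, -1.9474, -3.3158)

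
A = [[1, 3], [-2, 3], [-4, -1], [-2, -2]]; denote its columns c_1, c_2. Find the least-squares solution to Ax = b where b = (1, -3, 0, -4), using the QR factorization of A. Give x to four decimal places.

q_1 = c_1/‖c_1‖ = (1, -2, -4, -2)/5.0000 = (0.2000, -0.4000, -0.8000, -0.4000).
r_{12} = q_1·c_2 = 1.0000.
u_2 = c_2 − 1.0000·q_1 = (2.8000, 3.4000, -0.2000, -1.6000).
‖u_2‖ = 4.6904, so q_2 = (0.5970, 0.7249, -0.0426, -0.3411).
Qᵀb = (3.0000, -0.2132).
Back-substitute: x_2 = -0.2132/4.6904 = -0.0455.
x_1 = (3.0000 − 1.0000·(-0.0455))/5.0000 = 0.6091.

x = (0.6091, -0.0455)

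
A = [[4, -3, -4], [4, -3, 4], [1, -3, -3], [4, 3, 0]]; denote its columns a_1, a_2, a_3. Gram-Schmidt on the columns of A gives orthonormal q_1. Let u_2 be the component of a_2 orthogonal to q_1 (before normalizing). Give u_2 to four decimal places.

a_1 = (4, 4, 1, 4); ‖a_1‖ = 7.0000, so q_1 = (0.5714, 0.5714, 0.1429, 0.5714).
q_1·a_2 = 0.5714·(-3) + 0.5714·(-3) + 0.1429·(-3) + 0.5714·3 = -2.1429.
u_2 = a_2 + 2.1429·q_1 = (-1.7755, -1.7755, -2.6939, 4.2245).

u_2 = (-1.7755, -1.7755, -2.6939, 4.2245)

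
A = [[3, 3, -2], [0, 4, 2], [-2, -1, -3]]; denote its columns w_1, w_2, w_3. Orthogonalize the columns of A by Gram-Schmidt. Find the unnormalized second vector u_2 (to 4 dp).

u_2 = (0.4615, 4.0000, 0.6923)

q_1 = w_1/‖w_1‖ = (3, 0, -2)/3.6056 = (0.8321, 0.0000, -0.5547).
r_{12} = q_1·w_2 = 3.0509.
u_2 = w_2 − 3.0509·q_1 = (0.4615, 4.0000, 0.6923).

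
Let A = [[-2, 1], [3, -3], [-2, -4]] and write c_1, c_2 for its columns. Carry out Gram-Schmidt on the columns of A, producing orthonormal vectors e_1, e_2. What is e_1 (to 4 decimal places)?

e_1 = c_1/‖c_1‖ = (-2, 3, -2)/4.1231 = (-0.4851, 0.7276, -0.4851).

e_1 = (-0.4851, 0.7276, -0.4851)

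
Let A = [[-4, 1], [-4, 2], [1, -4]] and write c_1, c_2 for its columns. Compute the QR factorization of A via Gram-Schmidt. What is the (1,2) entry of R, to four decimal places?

c_1 = (-4, -4, 1); ‖c_1‖ = 5.7446, so q_1 = (-0.6963, -0.6963, 0.1741).
r_{12} = q_1·c_2 = -2.7852.

r_{12} = -2.7852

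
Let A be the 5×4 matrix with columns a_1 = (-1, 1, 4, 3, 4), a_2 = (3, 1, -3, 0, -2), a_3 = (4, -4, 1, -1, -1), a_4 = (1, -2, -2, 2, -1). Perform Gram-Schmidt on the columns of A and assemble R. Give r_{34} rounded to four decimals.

a_1 = (-1, 1, 4, 3, 4); ‖a_1‖ = 6.5574, so e_1 = (-0.1525, 0.1525, 0.6100, 0.4575, 0.6100).
e_1·a_2 = (-0.1525)·3 + 0.1525·1 + 0.6100·(-3) + 0.4575·0 + 0.6100·(-2) = -3.3550.
u_2 = a_2 + 3.3550·e_1 = (2.4884, 1.5116, -0.9535, 1.5349, 0.0465).
‖u_2‖ = 3.4270, so e_2 = (0.7261, 0.4411, -0.2782, 0.4479, 0.0136).
e_1·a_3 = (-0.1525)·4 + 0.1525·(-4) + 0.6100·1 + 0.4575·(-1) + 0.6100·(-1) = -1.6775; e_2·a_3 = 0.7261·4 + 0.4411·(-4) + (-0.2782)·1 + 0.4479·(-1) + 0.0136·(-1) = 0.4004.
u_3 = a_3 + 1.6775·e_1 − 0.4004·e_2 = (3.4535, -3.9208, 2.1347, -0.4119, 0.0178).
‖u_3‖ = 5.6591, so e_3 = (0.6102, -0.6928, 0.3772, -0.0728, 0.0031).
r_{34} = e_3·a_4 = 1.0928.

r_{34} = 1.0928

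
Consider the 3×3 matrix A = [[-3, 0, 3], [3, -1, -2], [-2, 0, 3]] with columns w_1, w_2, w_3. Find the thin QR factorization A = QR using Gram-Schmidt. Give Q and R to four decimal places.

Q = [[-0.6396, -0.5322, -0.5547], [0.6396, -0.7687, 0.0000], [-0.4264, -0.3548, 0.8321]], R = [[4.6904, -0.6396, -4.4772], [0.0000, 0.7687, -1.1235], [0.0000, 0.0000, 0.8321]]

w_1 = (-3, 3, -2); ‖w_1‖ = 4.6904, so q_1 = (-0.6396, 0.6396, -0.4264).
q_1·w_2 = (-0.6396)·0 + 0.6396·(-1) + (-0.4264)·0 = -0.6396.
u_2 = w_2 + 0.6396·q_1 = (-0.4091, -0.5909, -0.2727).
‖u_2‖ = 0.7687, so q_2 = (-0.5322, -0.7687, -0.3548).
q_1·w_3 = (-0.6396)·3 + 0.6396·(-2) + (-0.4264)·3 = -4.4772; q_2·w_3 = (-0.5322)·3 + (-0.7687)·(-2) + (-0.3548)·3 = -1.1235.
u_3 = w_3 + 4.4772·q_1 + 1.1235·q_2 = (-0.4615, 0.0000, 0.6923).
‖u_3‖ = 0.8321, so q_3 = (-0.5547, 0.0000, 0.8321).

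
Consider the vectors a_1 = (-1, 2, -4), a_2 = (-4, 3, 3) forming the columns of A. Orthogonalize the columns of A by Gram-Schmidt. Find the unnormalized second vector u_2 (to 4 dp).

u_2 = (-4.0952, 3.1905, 2.6190)

a_1 = (-1, 2, -4); ‖a_1‖ = 4.5826, so e_1 = (-0.2182, 0.4364, -0.8729).
e_1·a_2 = (-0.2182)·(-4) + 0.4364·3 + (-0.8729)·3 = -0.4364.
u_2 = a_2 + 0.4364·e_1 = (-4.0952, 3.1905, 2.6190).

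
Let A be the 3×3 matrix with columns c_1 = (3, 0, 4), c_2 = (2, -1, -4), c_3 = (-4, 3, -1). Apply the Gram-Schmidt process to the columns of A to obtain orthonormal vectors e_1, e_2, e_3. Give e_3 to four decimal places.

e_3 = (0.1940, 0.9701, -0.1455)

e_1 = c_1/‖c_1‖ = (3, 0, 4)/5.0000 = (0.6000, 0.0000, 0.8000).
r_{12} = e_1·c_2 = -2.0000.
u_2 = c_2 + 2.0000·e_1 = (3.2000, -1.0000, -2.4000).
‖u_2‖ = 4.1231, so e_2 = (0.7761, -0.2425, -0.5821).
r_{13} = e_1·c_3 = -3.2000; r_{23} = e_2·c_3 = -3.2500.
u_3 = c_3 + 3.2000·e_1 + 3.2500·e_2 = (0.4424, 2.2118, -0.3318).
‖u_3‖ = 2.2798, so e_3 = (0.1940, 0.9701, -0.1455).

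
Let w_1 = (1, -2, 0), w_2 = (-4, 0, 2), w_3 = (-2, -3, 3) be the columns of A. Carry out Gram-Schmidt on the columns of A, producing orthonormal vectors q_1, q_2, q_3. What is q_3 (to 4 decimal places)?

w_1 = (1, -2, 0); ‖w_1‖ = 2.2361, so q_1 = (0.4472, -0.8944, 0.0000).
q_1·w_2 = 0.4472·(-4) + (-0.8944)·0 + 0.0000·2 = -1.7889.
u_2 = w_2 + 1.7889·q_1 = (-3.2000, -1.6000, 2.0000).
‖u_2‖ = 4.0988, so q_2 = (-0.7807, -0.3904, 0.4880).
q_1·w_3 = 0.4472·(-2) + (-0.8944)·(-3) + 0.0000·3 = 1.7889; q_2·w_3 = (-0.7807)·(-2) + (-0.3904)·(-3) + 0.4880·3 = 4.1964.
u_3 = w_3 − 1.7889·q_1 − 4.1964·q_2 = (0.4762, 0.2381, 0.9524).
‖u_3‖ = 1.0911, so q_3 = (0.4364, 0.2182, 0.8729).

q_3 = (0.4364, 0.2182, 0.8729)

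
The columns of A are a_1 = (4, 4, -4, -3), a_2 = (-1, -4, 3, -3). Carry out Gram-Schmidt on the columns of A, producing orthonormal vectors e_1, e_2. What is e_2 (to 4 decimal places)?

e_2 = (0.1211, -0.4705, 0.2733, -0.8302)

e_1 = a_1/‖a_1‖ = (4, 4, -4, -3)/7.5498 = (0.5298, 0.5298, -0.5298, -0.3974).
r_{12} = e_1·a_2 = -3.0464.
u_2 = a_2 + 3.0464·e_1 = (0.6140, -2.3860, 1.3860, -4.2105).
‖u_2‖ = 5.0714, so e_2 = (0.1211, -0.4705, 0.2733, -0.8302).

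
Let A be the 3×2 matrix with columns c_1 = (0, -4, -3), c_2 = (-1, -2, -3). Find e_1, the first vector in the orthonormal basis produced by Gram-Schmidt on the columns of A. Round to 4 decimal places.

e_1 = c_1/‖c_1‖ = (0, -4, -3)/5.0000 = (0.0000, -0.8000, -0.6000).

e_1 = (0.0000, -0.8000, -0.6000)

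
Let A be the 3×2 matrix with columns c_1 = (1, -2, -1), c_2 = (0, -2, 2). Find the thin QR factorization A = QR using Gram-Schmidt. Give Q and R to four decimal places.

e_1 = c_1/‖c_1‖ = (1, -2, -1)/2.4495 = (0.4082, -0.8165, -0.4082).
r_{12} = e_1·c_2 = 0.8165.
u_2 = c_2 − 0.8165·e_1 = (-0.3333, -1.3333, 2.3333).
‖u_2‖ = 2.7080, so e_2 = (-0.1231, -0.4924, 0.8616).

Q = [[0.4082, -0.1231], [-0.8165, -0.4924], [-0.4082, 0.8616]], R = [[2.4495, 0.8165], [0.0000, 2.7080]]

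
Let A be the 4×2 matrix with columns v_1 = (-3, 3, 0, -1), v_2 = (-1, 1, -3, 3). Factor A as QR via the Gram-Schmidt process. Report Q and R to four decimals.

v_1 = (-3, 3, 0, -1); ‖v_1‖ = 4.3589, so e_1 = (-0.6882, 0.6882, 0.0000, -0.2294).
e_1·v_2 = (-0.6882)·(-1) + 0.6882·1 + 0.0000·(-3) + (-0.2294)·3 = 0.6882.
u_2 = v_2 − 0.6882·e_1 = (-0.5263, 0.5263, -3.0000, 3.1579).
‖u_2‖ = 4.4189, so e_2 = (-0.1191, 0.1191, -0.6789, 0.7146).

Q = [[-0.6882, -0.1191], [0.6882, 0.1191], [0.0000, -0.6789], [-0.2294, 0.7146]], R = [[4.3589, 0.6882], [0.0000, 4.4189]]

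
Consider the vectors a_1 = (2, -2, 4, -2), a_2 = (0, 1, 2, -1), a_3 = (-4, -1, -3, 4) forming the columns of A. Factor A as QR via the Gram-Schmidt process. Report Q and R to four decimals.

e_1 = a_1/‖a_1‖ = (2, -2, 4, -2)/5.2915 = (0.3780, -0.3780, 0.7559, -0.3780).
r_{12} = e_1·a_2 = 1.5119.
u_2 = a_2 − 1.5119·e_1 = (-0.5714, 1.5714, 0.8571, -0.4286).
‖u_2‖ = 1.9272, so e_2 = (-0.2965, 0.8154, 0.4447, -0.2224).
r_{13} = e_1·a_3 = -4.9135; r_{23} = e_2·a_3 = -1.8531.
u_3 = a_3 + 4.9135·e_1 + 1.8531·e_2 = (-2.6923, -1.3462, 1.5385, 1.7308).
‖u_3‖ = 3.7978, so e_3 = (-0.7089, -0.3545, 0.4051, 0.4557).

Q = [[0.3780, -0.2965, -0.7089], [-0.3780, 0.8154, -0.3545], [0.7559, 0.4447, 0.4051], [-0.3780, -0.2224, 0.4557]], R = [[5.2915, 1.5119, -4.9135], [0.0000, 1.9272, -1.8531], [0.0000, 0.0000, 3.7978]]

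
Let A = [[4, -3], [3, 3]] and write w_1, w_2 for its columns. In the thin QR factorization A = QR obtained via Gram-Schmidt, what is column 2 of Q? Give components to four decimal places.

e_2 = (-0.6000, 0.8000)

w_1 = (4, 3); ‖w_1‖ = 5.0000, so e_1 = (0.8000, 0.6000).
e_1·w_2 = 0.8000·(-3) + 0.6000·3 = -0.6000.
u_2 = w_2 + 0.6000·e_1 = (-2.5200, 3.3600).
‖u_2‖ = 4.2000, so e_2 = (-0.6000, 0.8000).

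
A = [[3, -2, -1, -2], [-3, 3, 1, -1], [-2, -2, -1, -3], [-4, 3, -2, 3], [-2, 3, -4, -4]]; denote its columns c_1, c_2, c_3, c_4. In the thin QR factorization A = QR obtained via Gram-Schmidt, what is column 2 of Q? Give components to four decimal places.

q_2 = (0.0185, 0.2399, -0.8737, 0.0615, 0.4184)

c_1 = (3, -3, -2, -4, -2); ‖c_1‖ = 6.4807, so q_1 = (0.4629, -0.4629, -0.3086, -0.6172, -0.3086).
q_1·c_2 = 0.4629·(-2) + (-0.4629)·3 + (-0.3086)·(-2) + (-0.6172)·3 + (-0.3086)·3 = -4.4748.
u_2 = c_2 + 4.4748·q_1 = (0.0714, 0.9286, -3.3810, 0.2381, 1.6190).
‖u_2‖ = 3.8699, so q_2 = (0.0185, 0.2399, -0.8737, 0.0615, 0.4184).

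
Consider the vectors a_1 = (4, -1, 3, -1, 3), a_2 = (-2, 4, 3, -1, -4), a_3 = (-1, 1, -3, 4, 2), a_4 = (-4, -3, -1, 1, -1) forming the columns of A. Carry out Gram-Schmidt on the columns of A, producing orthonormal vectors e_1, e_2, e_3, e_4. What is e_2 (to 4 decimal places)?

e_2 = (-0.0698, 0.5670, 0.6543, -0.2181, -0.4449)

e_1 = a_1/‖a_1‖ = (4, -1, 3, -1, 3)/6.0000 = (0.6667, -0.1667, 0.5000, -0.1667, 0.5000).
r_{12} = e_1·a_2 = -2.3333.
u_2 = a_2 + 2.3333·e_1 = (-0.4444, 3.6111, 4.1667, -1.3889, -2.8333).
‖u_2‖ = 6.3683, so e_2 = (-0.0698, 0.5670, 0.6543, -0.2181, -0.4449).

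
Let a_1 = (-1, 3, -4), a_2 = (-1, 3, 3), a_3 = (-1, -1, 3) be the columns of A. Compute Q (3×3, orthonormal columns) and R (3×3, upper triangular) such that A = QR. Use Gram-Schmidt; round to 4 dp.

a_1 = (-1, 3, -4); ‖a_1‖ = 5.0990, so q_1 = (-0.1961, 0.5883, -0.7845).
q_1·a_2 = (-0.1961)·(-1) + 0.5883·3 + (-0.7845)·3 = -0.3922.
u_2 = a_2 + 0.3922·q_1 = (-1.0769, 3.2308, 2.6923).
‖u_2‖ = 4.3412, so q_2 = (-0.2481, 0.7442, 0.6202).
q_1·a_3 = (-0.1961)·(-1) + 0.5883·(-1) + (-0.7845)·3 = -2.7456; q_2·a_3 = (-0.2481)·(-1) + 0.7442·(-1) + 0.6202·3 = 1.3644.
u_3 = a_3 + 2.7456·q_1 − 1.3644·q_2 = (-1.2000, -0.4000, 0.0000).
‖u_3‖ = 1.2649, so q_3 = (-0.9487, -0.3162, 0.0000).

Q = [[-0.1961, -0.2481, -0.9487], [0.5883, 0.7442, -0.3162], [-0.7845, 0.6202, 0.0000]], R = [[5.0990, -0.3922, -2.7456], [0.0000, 4.3412, 1.3644], [0.0000, 0.0000, 1.2649]]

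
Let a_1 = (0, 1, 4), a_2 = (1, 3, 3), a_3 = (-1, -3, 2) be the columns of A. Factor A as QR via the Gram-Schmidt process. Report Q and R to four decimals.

Q = [[0.0000, 0.4165, 0.9091], [0.2425, 0.8820, -0.4041], [0.9701, -0.2205, 0.1010]], R = [[4.1231, 3.6380, 1.2127], [0.0000, 2.4010, -3.5035], [0.0000, 0.0000, 0.5051]]

a_1 = (0, 1, 4); ‖a_1‖ = 4.1231, so e_1 = (0.0000, 0.2425, 0.9701).
e_1·a_2 = 0.0000·1 + 0.2425·3 + 0.9701·3 = 3.6380.
u_2 = a_2 − 3.6380·e_1 = (1.0000, 2.1176, -0.5294).
‖u_2‖ = 2.4010, so e_2 = (0.4165, 0.8820, -0.2205).
e_1·a_3 = 0.0000·(-1) + 0.2425·(-3) + 0.9701·2 = 1.2127; e_2·a_3 = 0.4165·(-1) + 0.8820·(-3) + (-0.2205)·2 = -3.5035.
u_3 = a_3 − 1.2127·e_1 + 3.5035·e_2 = (0.4592, -0.2041, 0.0510).
‖u_3‖ = 0.5051, so e_3 = (0.9091, -0.4041, 0.1010).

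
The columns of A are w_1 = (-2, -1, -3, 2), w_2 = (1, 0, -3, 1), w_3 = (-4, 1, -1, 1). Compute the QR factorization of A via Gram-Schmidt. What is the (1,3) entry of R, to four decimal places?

w_1 = (-2, -1, -3, 2); ‖w_1‖ = 4.2426, so q_1 = (-0.4714, -0.2357, -0.7071, 0.4714).
r_{13} = q_1·w_3 = 2.8284.

r_{13} = 2.8284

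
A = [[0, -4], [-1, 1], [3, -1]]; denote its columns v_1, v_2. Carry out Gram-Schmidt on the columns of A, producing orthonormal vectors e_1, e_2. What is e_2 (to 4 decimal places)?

e_2 = (-0.9877, 0.1482, 0.0494)

v_1 = (0, -1, 3); ‖v_1‖ = 3.1623, so e_1 = (0.0000, -0.3162, 0.9487).
e_1·v_2 = 0.0000·(-4) + (-0.3162)·1 + 0.9487·(-1) = -1.2649.
u_2 = v_2 + 1.2649·e_1 = (-4.0000, 0.6000, 0.2000).
‖u_2‖ = 4.0497, so e_2 = (-0.9877, 0.1482, 0.0494).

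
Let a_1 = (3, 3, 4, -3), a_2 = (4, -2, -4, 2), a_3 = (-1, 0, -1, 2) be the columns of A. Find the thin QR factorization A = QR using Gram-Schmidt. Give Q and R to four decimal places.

Q = [[0.4575, 0.8768, 0.0229], [0.4575, -0.1515, 0.6184], [0.6100, -0.4304, 0.1031], [-0.4575, 0.1515, 0.7787]], R = [[6.5574, -2.4400, -1.9825], [0.0000, 5.8349, -0.1435], [0.0000, 0.0000, 1.4315]]

a_1 = (3, 3, 4, -3); ‖a_1‖ = 6.5574, so q_1 = (0.4575, 0.4575, 0.6100, -0.4575).
q_1·a_2 = 0.4575·4 + 0.4575·(-2) + 0.6100·(-4) + (-0.4575)·2 = -2.4400.
u_2 = a_2 + 2.4400·q_1 = (5.1163, -0.8837, -2.5116, 0.8837).
‖u_2‖ = 5.8349, so q_2 = (0.8768, -0.1515, -0.4304, 0.1515).
q_1·a_3 = 0.4575·(-1) + 0.4575·0 + 0.6100·(-1) + (-0.4575)·2 = -1.9825; q_2·a_3 = 0.8768·(-1) + (-0.1515)·0 + (-0.4304)·(-1) + 0.1515·2 = -0.1435.
u_3 = a_3 + 1.9825·q_1 + 0.1435·q_2 = (0.0328, 0.8852, 0.1475, 1.1148).
‖u_3‖ = 1.4315, so q_3 = (0.0229, 0.6184, 0.1031, 0.7787).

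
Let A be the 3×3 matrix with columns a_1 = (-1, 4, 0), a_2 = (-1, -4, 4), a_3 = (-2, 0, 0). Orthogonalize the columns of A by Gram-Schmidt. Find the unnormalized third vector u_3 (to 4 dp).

u_3 = (-1.5238, -0.3810, -0.7619)

a_1 = (-1, 4, 0); ‖a_1‖ = 4.1231, so e_1 = (-0.2425, 0.9701, 0.0000).
e_1·a_2 = (-0.2425)·(-1) + 0.9701·(-4) + 0.0000·4 = -3.6380.
u_2 = a_2 + 3.6380·e_1 = (-1.8824, -0.4706, 4.0000).
‖u_2‖ = 4.4458, so e_2 = (-0.4234, -0.1059, 0.8997).
e_1·a_3 = (-0.2425)·(-2) + 0.9701·0 + 0.0000·0 = 0.4851; e_2·a_3 = (-0.4234)·(-2) + (-0.1059)·0 + 0.8997·0 = 0.8468.
u_3 = a_3 − 0.4851·e_1 − 0.8468·e_2 = (-1.5238, -0.3810, -0.7619).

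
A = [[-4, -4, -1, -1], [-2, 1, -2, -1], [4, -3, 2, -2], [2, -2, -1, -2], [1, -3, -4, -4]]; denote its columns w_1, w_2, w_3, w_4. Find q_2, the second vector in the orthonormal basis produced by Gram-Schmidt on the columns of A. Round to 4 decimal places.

q_1 = w_1/‖w_1‖ = (-4, -2, 4, 2, 1)/6.4031 = (-0.6247, -0.3123, 0.6247, 0.3123, 0.1562).
r_{12} = q_1·w_2 = -0.7809.
u_2 = w_2 + 0.7809·q_1 = (-4.4878, 0.7561, -2.5122, -1.7561, -2.8780).
‖u_2‖ = 6.1960, so q_2 = (-0.7243, 0.1220, -0.4055, -0.2834, -0.4645).

q_2 = (-0.7243, 0.1220, -0.4055, -0.2834, -0.4645)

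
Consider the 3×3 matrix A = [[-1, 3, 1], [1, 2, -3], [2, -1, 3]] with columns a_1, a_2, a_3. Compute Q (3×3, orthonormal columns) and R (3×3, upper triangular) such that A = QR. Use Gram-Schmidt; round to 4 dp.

a_1 = (-1, 1, 2); ‖a_1‖ = 2.4495, so e_1 = (-0.4082, 0.4082, 0.8165).
e_1·a_2 = (-0.4082)·3 + 0.4082·2 + 0.8165·(-1) = -1.2247.
u_2 = a_2 + 1.2247·e_1 = (2.5000, 2.5000, 0.0000).
‖u_2‖ = 3.5355, so e_2 = (0.7071, 0.7071, 0.0000).
e_1·a_3 = (-0.4082)·1 + 0.4082·(-3) + 0.8165·3 = 0.8165; e_2·a_3 = 0.7071·1 + 0.7071·(-3) + 0.0000·3 = -1.4142.
u_3 = a_3 − 0.8165·e_1 + 1.4142·e_2 = (2.3333, -2.3333, 2.3333).
‖u_3‖ = 4.0415, so e_3 = (0.5774, -0.5774, 0.5774).

Q = [[-0.4082, 0.7071, 0.5774], [0.4082, 0.7071, -0.5774], [0.8165, 0.0000, 0.5774]], R = [[2.4495, -1.2247, 0.8165], [0.0000, 3.5355, -1.4142], [0.0000, 0.0000, 4.0415]]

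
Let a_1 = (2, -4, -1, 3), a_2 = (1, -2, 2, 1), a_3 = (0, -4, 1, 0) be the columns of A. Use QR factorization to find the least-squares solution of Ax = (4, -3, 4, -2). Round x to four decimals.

a_1 = (2, -4, -1, 3); ‖a_1‖ = 5.4772, so e_1 = (0.3651, -0.7303, -0.1826, 0.5477).
e_1·a_2 = 0.3651·1 + (-0.7303)·(-2) + (-0.1826)·2 + 0.5477·1 = 2.0083.
u_2 = a_2 − 2.0083·e_1 = (0.2667, -0.5333, 2.3667, -0.1000).
‖u_2‖ = 2.4427, so e_2 = (0.1092, -0.2183, 0.9689, -0.0409).
e_1·a_3 = 0.3651·0 + (-0.7303)·(-4) + (-0.1826)·1 + 0.5477·0 = 2.7386; e_2·a_3 = 0.1092·0 + (-0.2183)·(-4) + 0.9689·1 + (-0.0409)·0 = 1.8422.
u_3 = a_3 − 2.7386·e_1 − 1.8422·e_2 = (-1.2011, -1.5978, -0.2849, -1.4246).
‖u_3‖ = 2.4711, so e_3 = (-0.4861, -0.6466, -0.1153, -0.5765).
Qᵀb = (1.8257, 5.0491, 0.6873).
Back-substitute: x_3 = 0.6873/2.4711 = 0.2781.
x_2 = (5.0491 − 1.8422·0.2781)/2.4427 = 1.8573.
x_1 = (1.8257 − 2.0083·1.8573 − 2.7386·0.2781)/5.4772 = -0.4867.

x = (-0.4867, 1.8573, 0.2781)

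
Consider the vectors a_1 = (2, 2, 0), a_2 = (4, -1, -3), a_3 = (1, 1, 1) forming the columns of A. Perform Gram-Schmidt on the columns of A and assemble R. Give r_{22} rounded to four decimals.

r_{22} = 4.6368

a_1 = (2, 2, 0); ‖a_1‖ = 2.8284, so e_1 = (0.7071, 0.7071, 0.0000).
e_1·a_2 = 0.7071·4 + 0.7071·(-1) + 0.0000·(-3) = 2.1213.
u_2 = a_2 − 2.1213·e_1 = (2.5000, -2.5000, -3.0000).
r_{22} = ‖u_2‖ = 4.6368.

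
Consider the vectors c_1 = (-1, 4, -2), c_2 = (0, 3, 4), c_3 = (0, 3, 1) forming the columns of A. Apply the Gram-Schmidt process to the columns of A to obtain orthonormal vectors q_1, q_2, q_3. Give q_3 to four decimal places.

q_3 = (0.9751, 0.1773, -0.1330)

q_1 = c_1/‖c_1‖ = (-1, 4, -2)/4.5826 = (-0.2182, 0.8729, -0.4364).
r_{12} = q_1·c_2 = 0.8729.
u_2 = c_2 − 0.8729·q_1 = (0.1905, 2.2381, 4.3810).
‖u_2‖ = 4.9232, so q_2 = (0.0387, 0.4546, 0.8899).
r_{13} = q_1·c_3 = 2.1822; r_{23} = q_2·c_3 = 2.2537.
u_3 = c_3 − 2.1822·q_1 − 2.2537·q_2 = (0.3890, 0.0707, -0.0530).
‖u_3‖ = 0.3989, so q_3 = (0.9751, 0.1773, -0.1330).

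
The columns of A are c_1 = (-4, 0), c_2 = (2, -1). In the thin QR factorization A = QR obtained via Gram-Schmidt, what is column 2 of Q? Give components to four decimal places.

q_2 = (0.0000, -1.0000)

q_1 = c_1/‖c_1‖ = (-4, 0)/4.0000 = (-1.0000, 0.0000).
r_{12} = q_1·c_2 = -2.0000.
u_2 = c_2 + 2.0000·q_1 = (0.0000, -1.0000).
‖u_2‖ = 1.0000, so q_2 = (0.0000, -1.0000).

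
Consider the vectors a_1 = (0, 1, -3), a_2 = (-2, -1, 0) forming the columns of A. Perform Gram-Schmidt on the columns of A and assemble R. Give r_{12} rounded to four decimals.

r_{12} = -0.3162

a_1 = (0, 1, -3); ‖a_1‖ = 3.1623, so q_1 = (0.0000, 0.3162, -0.9487).
r_{12} = q_1·a_2 = -0.3162.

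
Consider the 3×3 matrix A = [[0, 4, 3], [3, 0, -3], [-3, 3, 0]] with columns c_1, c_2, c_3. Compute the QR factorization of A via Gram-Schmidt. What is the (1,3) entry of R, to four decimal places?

r_{13} = -2.1213

c_1 = (0, 3, -3); ‖c_1‖ = 4.2426, so e_1 = (0.0000, 0.7071, -0.7071).
r_{13} = e_1·c_3 = -2.1213.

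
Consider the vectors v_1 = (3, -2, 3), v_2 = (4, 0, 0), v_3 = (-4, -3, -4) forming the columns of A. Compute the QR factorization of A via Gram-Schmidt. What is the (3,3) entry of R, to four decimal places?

q_1 = v_1/‖v_1‖ = (3, -2, 3)/4.6904 = (0.6396, -0.4264, 0.6396).
r_{12} = q_1·v_2 = 2.5584.
u_2 = v_2 − 2.5584·q_1 = (2.3636, 1.0909, -1.6364).
‖u_2‖ = 3.0748, so q_2 = (0.7687, 0.3548, -0.5322).
r_{13} = q_1·v_3 = -3.8376; r_{23} = q_2·v_3 = -2.0105.
u_3 = v_3 + 3.8376·q_1 + 2.0105·q_2 = (0.0000, -3.9231, -2.6154).
r_{33} = ‖u_3‖ = 4.7150.

r_{33} = 4.7150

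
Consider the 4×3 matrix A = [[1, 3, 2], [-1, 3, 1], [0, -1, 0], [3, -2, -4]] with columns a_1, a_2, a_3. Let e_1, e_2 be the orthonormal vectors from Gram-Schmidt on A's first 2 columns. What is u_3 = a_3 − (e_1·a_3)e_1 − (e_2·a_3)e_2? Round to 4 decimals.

a_1 = (1, -1, 0, 3); ‖a_1‖ = 3.3166, so e_1 = (0.3015, -0.3015, 0.0000, 0.9045).
e_1·a_2 = 0.3015·3 + (-0.3015)·3 + 0.0000·(-1) + 0.9045·(-2) = -1.8091.
u_2 = a_2 + 1.8091·e_1 = (3.5455, 2.4545, -1.0000, -0.3636).
‖u_2‖ = 4.4415, so e_2 = (0.7982, 0.5526, -0.2251, -0.0819).
e_1·a_3 = 0.3015·2 + (-0.3015)·1 + 0.0000·0 + 0.9045·(-4) = -3.3166; e_2·a_3 = 0.7982·2 + 0.5526·1 + (-0.2251)·0 + (-0.0819)·(-4) = 2.4766.
u_3 = a_3 + 3.3166·e_1 − 2.4766·e_2 = (1.0230, -1.3687, 0.5576, -0.7972).

u_3 = (1.0230, -1.3687, 0.5576, -0.7972)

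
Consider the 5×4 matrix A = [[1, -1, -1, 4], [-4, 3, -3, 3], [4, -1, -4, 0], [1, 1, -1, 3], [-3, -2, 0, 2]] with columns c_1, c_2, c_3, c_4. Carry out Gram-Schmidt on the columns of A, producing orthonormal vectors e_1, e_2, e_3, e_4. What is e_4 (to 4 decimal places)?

c_1 = (1, -4, 4, 1, -3); ‖c_1‖ = 6.5574, so e_1 = (0.1525, -0.6100, 0.6100, 0.1525, -0.4575).
e_1·c_2 = 0.1525·(-1) + (-0.6100)·3 + 0.6100·(-1) + 0.1525·1 + (-0.4575)·(-2) = -1.5250.
u_2 = c_2 + 1.5250·e_1 = (-0.7674, 2.0698, -0.0698, 1.2326, -2.6977).
‖u_2‖ = 3.6979, so e_2 = (-0.2075, 0.5597, -0.0189, 0.3333, -0.7295).
e_1·c_3 = 0.1525·(-1) + (-0.6100)·(-3) + 0.6100·(-4) + 0.1525·(-1) + (-0.4575)·0 = -0.9150; e_2·c_3 = (-0.2075)·(-1) + 0.5597·(-3) + (-0.0189)·(-4) + 0.3333·(-1) + (-0.7295)·0 = -1.7295.
u_3 = c_3 + 0.9150·e_1 + 1.7295·e_2 = (-1.2194, -2.5901, -3.4745, -0.2840, -1.6803).
‖u_3‖ = 4.8137, so e_3 = (-0.2533, -0.5381, -0.7218, -0.0590, -0.3491).
e_1·c_4 = 0.1525·4 + (-0.6100)·3 + 0.6100·0 + 0.1525·3 + (-0.4575)·2 = -1.6775; e_2·c_4 = (-0.2075)·4 + 0.5597·3 + (-0.0189)·0 + 0.3333·3 + (-0.7295)·2 = 0.3899; e_3·c_4 = (-0.2533)·4 + (-0.5381)·3 + (-0.7218)·0 + (-0.0590)·3 + (-0.3491)·2 = -3.5026.
u_4 = c_4 + 1.6775·e_1 − 0.3899·e_2 + 3.5026·e_3 = (3.4495, -0.1262, -1.4975, 2.9192, 0.2944).
‖u_4‖ = 4.7713, so e_4 = (0.7230, -0.0264, -0.3139, 0.6118, 0.0617).

e_4 = (0.7230, -0.0264, -0.3139, 0.6118, 0.0617)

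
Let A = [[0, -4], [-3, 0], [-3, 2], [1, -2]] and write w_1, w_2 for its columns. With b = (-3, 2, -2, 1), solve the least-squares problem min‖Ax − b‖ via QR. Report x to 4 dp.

x = (0.1837, 0.3112)

w_1 = (0, -3, -3, 1); ‖w_1‖ = 4.3589, so q_1 = (0.0000, -0.6882, -0.6882, 0.2294).
q_1·w_2 = 0.0000·(-4) + (-0.6882)·0 + (-0.6882)·2 + 0.2294·(-2) = -1.8353.
u_2 = w_2 + 1.8353·q_1 = (-4.0000, -1.2632, 0.7368, -1.5789).
‖u_2‖ = 4.5422, so q_2 = (-0.8806, -0.2781, 0.1622, -0.3476).
Qᵀb = (0.2294, 1.4136).
Back-substitute: x_2 = 1.4136/4.5422 = 0.3112.
x_1 = (0.2294 + 1.8353·0.3112)/4.3589 = 0.1837.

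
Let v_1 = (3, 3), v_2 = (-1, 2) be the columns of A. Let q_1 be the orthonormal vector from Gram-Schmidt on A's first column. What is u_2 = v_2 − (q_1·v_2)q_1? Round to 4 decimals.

v_1 = (3, 3); ‖v_1‖ = 4.2426, so q_1 = (0.7071, 0.7071).
q_1·v_2 = 0.7071·(-1) + 0.7071·2 = 0.7071.
u_2 = v_2 − 0.7071·q_1 = (-1.5000, 1.5000).

u_2 = (-1.5000, 1.5000)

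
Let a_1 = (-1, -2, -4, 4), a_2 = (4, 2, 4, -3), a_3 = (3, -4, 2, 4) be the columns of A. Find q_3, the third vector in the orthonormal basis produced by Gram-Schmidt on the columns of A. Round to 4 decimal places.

a_1 = (-1, -2, -4, 4); ‖a_1‖ = 6.0828, so q_1 = (-0.1644, -0.3288, -0.6576, 0.6576).
q_1·a_2 = (-0.1644)·4 + (-0.3288)·2 + (-0.6576)·4 + 0.6576·(-3) = -5.9184.
u_2 = a_2 + 5.9184·q_1 = (3.0270, 0.0541, 0.1081, 0.8919).
‖u_2‖ = 3.1580, so q_2 = (0.9585, 0.0171, 0.0342, 0.2824).
q_1·a_3 = (-0.1644)·3 + (-0.3288)·(-4) + (-0.6576)·2 + 0.6576·4 = 2.1372; q_2·a_3 = 0.9585·3 + 0.0171·(-4) + 0.0342·2 + 0.2824·4 = 4.0053.
u_3 = a_3 − 2.1372·q_1 − 4.0053·q_2 = (-0.4878, -3.3659, 3.2683, 1.4634).
‖u_3‖ = 4.9386, so q_3 = (-0.0988, -0.6815, 0.6618, 0.2963).

q_3 = (-0.0988, -0.6815, 0.6618, 0.2963)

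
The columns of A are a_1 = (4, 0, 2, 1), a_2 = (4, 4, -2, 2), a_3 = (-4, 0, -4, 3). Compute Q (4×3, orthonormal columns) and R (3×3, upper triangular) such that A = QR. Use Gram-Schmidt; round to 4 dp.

e_1 = a_1/‖a_1‖ = (4, 0, 2, 1)/4.5826 = (0.8729, 0.0000, 0.4364, 0.2182).
r_{12} = e_1·a_2 = 3.0551.
u_2 = a_2 − 3.0551·e_1 = (1.3333, 4.0000, -3.3333, 1.3333).
‖u_2‖ = 5.5377, so e_2 = (0.2408, 0.7223, -0.6019, 0.2408).
r_{13} = e_1·a_3 = -4.5826; r_{23} = e_2·a_3 = 2.1669.
u_3 = a_3 + 4.5826·e_1 − 2.1669·e_2 = (-0.5217, -1.5652, -0.6957, 3.4783).
‖u_3‖ = 3.9121, so e_3 = (-0.1334, -0.4001, -0.1778, 0.8891).

Q = [[0.8729, 0.2408, -0.1334], [0.0000, 0.7223, -0.4001], [0.4364, -0.6019, -0.1778], [0.2182, 0.2408, 0.8891]], R = [[4.5826, 3.0551, -4.5826], [0.0000, 5.5377, 2.1669], [0.0000, 0.0000, 3.9121]]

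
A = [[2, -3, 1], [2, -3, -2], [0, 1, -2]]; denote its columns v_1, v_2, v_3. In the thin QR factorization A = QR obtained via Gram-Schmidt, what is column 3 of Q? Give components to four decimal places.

q_3 = (0.7071, -0.7071, 0.0000)

v_1 = (2, 2, 0); ‖v_1‖ = 2.8284, so q_1 = (0.7071, 0.7071, 0.0000).
q_1·v_2 = 0.7071·(-3) + 0.7071·(-3) + 0.0000·1 = -4.2426.
u_2 = v_2 + 4.2426·q_1 = (0.0000, 0.0000, 1.0000).
‖u_2‖ = 1.0000, so q_2 = (0.0000, 0.0000, 1.0000).
q_1·v_3 = 0.7071·1 + 0.7071·(-2) + 0.0000·(-2) = -0.7071; q_2·v_3 = (0.0000)·1 + (0.0000)·(-2) + 1.0000·(-2) = -2.0000.
u_3 = v_3 + 0.7071·q_1 + 2.0000·q_2 = (1.5000, -1.5000, 0.0000).
‖u_3‖ = 2.1213, so q_3 = (0.7071, -0.7071, 0.0000).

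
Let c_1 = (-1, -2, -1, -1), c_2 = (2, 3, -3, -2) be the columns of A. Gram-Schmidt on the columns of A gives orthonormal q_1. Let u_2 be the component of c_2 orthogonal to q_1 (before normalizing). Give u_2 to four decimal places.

u_2 = (1.5714, 2.1429, -3.4286, -2.4286)

q_1 = c_1/‖c_1‖ = (-1, -2, -1, -1)/2.6458 = (-0.3780, -0.7559, -0.3780, -0.3780).
r_{12} = q_1·c_2 = -1.1339.
u_2 = c_2 + 1.1339·q_1 = (1.5714, 2.1429, -3.4286, -2.4286).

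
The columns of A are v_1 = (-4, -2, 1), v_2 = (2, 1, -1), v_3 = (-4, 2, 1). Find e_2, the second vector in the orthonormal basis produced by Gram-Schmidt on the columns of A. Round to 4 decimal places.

e_2 = (-0.1952, -0.0976, -0.9759)

e_1 = v_1/‖v_1‖ = (-4, -2, 1)/4.5826 = (-0.8729, -0.4364, 0.2182).
r_{12} = e_1·v_2 = -2.4004.
u_2 = v_2 + 2.4004·e_1 = (-0.0952, -0.0476, -0.4762).
‖u_2‖ = 0.4880, so e_2 = (-0.1952, -0.0976, -0.9759).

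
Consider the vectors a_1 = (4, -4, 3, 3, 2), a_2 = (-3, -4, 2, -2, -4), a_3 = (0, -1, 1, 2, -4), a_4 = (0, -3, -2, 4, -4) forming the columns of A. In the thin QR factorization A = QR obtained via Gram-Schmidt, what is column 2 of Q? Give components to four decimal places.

q_2 = (-0.3874, -0.6156, 0.3184, -0.2547, -0.5519)

a_1 = (4, -4, 3, 3, 2); ‖a_1‖ = 7.3485, so q_1 = (0.5443, -0.5443, 0.4082, 0.4082, 0.2722).
q_1·a_2 = 0.5443·(-3) + (-0.5443)·(-4) + 0.4082·2 + 0.4082·(-2) + 0.2722·(-4) = -0.5443.
u_2 = a_2 + 0.5443·q_1 = (-2.7037, -4.2963, 2.2222, -1.7778, -3.8519).
‖u_2‖ = 6.9788, so q_2 = (-0.3874, -0.6156, 0.3184, -0.2547, -0.5519).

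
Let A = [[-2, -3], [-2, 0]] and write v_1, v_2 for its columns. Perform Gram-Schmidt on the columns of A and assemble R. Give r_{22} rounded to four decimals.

q_1 = v_1/‖v_1‖ = (-2, -2)/2.8284 = (-0.7071, -0.7071).
r_{12} = q_1·v_2 = 2.1213.
u_2 = v_2 − 2.1213·q_1 = (-1.5000, 1.5000).
r_{22} = ‖u_2‖ = 2.1213.

r_{22} = 2.1213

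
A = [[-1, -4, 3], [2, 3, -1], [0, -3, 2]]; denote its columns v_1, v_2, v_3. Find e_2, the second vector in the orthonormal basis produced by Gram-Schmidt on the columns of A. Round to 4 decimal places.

e_2 = (-0.5345, -0.2673, -0.8018)

e_1 = v_1/‖v_1‖ = (-1, 2, 0)/2.2361 = (-0.4472, 0.8944, 0.0000).
r_{12} = e_1·v_2 = 4.4721.
u_2 = v_2 − 4.4721·e_1 = (-2.0000, -1.0000, -3.0000).
‖u_2‖ = 3.7417, so e_2 = (-0.5345, -0.2673, -0.8018).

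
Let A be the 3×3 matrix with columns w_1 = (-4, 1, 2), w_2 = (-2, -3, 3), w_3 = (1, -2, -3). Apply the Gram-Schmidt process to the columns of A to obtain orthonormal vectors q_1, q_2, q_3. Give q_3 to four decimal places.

q_3 = (-0.4874, -0.4332, -0.7581)

q_1 = w_1/‖w_1‖ = (-4, 1, 2)/4.5826 = (-0.8729, 0.2182, 0.4364).
r_{12} = q_1·w_2 = 2.4004.
u_2 = w_2 − 2.4004·q_1 = (0.0952, -3.5238, 1.9524).
‖u_2‖ = 4.0297, so q_2 = (0.0236, -0.8745, 0.4845).
r_{13} = q_1·w_3 = -2.6186; r_{23} = q_2·w_3 = 0.3191.
u_3 = w_3 + 2.6186·q_1 − 0.3191·q_2 = (-1.2933, -1.1496, -2.0117).
‖u_3‖ = 2.6535, so q_3 = (-0.4874, -0.4332, -0.7581).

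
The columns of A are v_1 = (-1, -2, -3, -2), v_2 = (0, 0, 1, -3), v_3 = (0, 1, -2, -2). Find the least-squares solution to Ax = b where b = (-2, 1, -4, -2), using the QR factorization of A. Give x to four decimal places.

x = (0.3861, -0.4334, 1.2939)

v_1 = (-1, -2, -3, -2); ‖v_1‖ = 4.2426, so e_1 = (-0.2357, -0.4714, -0.7071, -0.4714).
e_1·v_2 = (-0.2357)·0 + (-0.4714)·0 + (-0.7071)·1 + (-0.4714)·(-3) = 0.7071.
u_2 = v_2 − 0.7071·e_1 = (0.1667, 0.3333, 1.5000, -2.6667).
‖u_2‖ = 3.0822, so e_2 = (0.0541, 0.1081, 0.4867, -0.8652).
e_1·v_3 = (-0.2357)·0 + (-0.4714)·1 + (-0.7071)·(-2) + (-0.4714)·(-2) = 1.8856; e_2·v_3 = 0.0541·0 + 0.1081·1 + 0.4867·(-2) + (-0.8652)·(-2) = 0.8652.
u_3 = v_3 − 1.8856·e_1 − 0.8652·e_2 = (0.3977, 1.7953, -1.0877, -0.3626).
‖u_3‖ = 2.1670, so e_3 = (0.1835, 0.8285, -0.5019, -0.1673).
Qᵀb = (3.7712, -0.2163, 2.8039).
Back-substitute: x_3 = 2.8039/2.1670 = 1.2939.
x_2 = (-0.2163 − 0.8652·1.2939)/3.0822 = -0.4334.
x_1 = (3.7712 − 0.7071·(-0.4334) − 1.8856·1.2939)/4.2426 = 0.3861.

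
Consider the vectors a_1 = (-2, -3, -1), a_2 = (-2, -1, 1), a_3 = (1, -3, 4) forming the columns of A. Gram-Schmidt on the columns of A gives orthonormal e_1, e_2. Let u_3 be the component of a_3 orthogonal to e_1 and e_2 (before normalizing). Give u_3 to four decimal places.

u_3 = (2.6667, -2.6667, 2.6667)

e_1 = a_1/‖a_1‖ = (-2, -3, -1)/3.7417 = (-0.5345, -0.8018, -0.2673).
r_{12} = e_1·a_2 = 1.6036.
u_2 = a_2 − 1.6036·e_1 = (-1.1429, 0.2857, 1.4286).
‖u_2‖ = 1.8516, so e_2 = (-0.6172, 0.1543, 0.7715).
r_{13} = e_1·a_3 = 0.8018; r_{23} = e_2·a_3 = 2.0059.
u_3 = a_3 − 0.8018·e_1 − 2.0059·e_2 = (2.6667, -2.6667, 2.6667).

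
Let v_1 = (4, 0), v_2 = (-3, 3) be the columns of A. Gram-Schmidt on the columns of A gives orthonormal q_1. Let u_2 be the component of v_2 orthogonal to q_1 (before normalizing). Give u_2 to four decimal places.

u_2 = (0.0000, 3.0000)

v_1 = (4, 0); ‖v_1‖ = 4.0000, so q_1 = (1.0000, 0.0000).
q_1·v_2 = 1.0000·(-3) + 0.0000·3 = -3.0000.
u_2 = v_2 + 3.0000·q_1 = (0.0000, 3.0000).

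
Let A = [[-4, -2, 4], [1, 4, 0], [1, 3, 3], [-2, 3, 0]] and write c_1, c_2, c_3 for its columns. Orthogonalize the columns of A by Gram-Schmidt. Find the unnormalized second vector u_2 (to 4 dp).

u_2 = (-0.3636, 3.5909, 2.5909, 3.8182)

c_1 = (-4, 1, 1, -2); ‖c_1‖ = 4.6904, so e_1 = (-0.8528, 0.2132, 0.2132, -0.4264).
e_1·c_2 = (-0.8528)·(-2) + 0.2132·4 + 0.2132·3 + (-0.4264)·3 = 1.9188.
u_2 = c_2 − 1.9188·e_1 = (-0.3636, 3.5909, 2.5909, 3.8182).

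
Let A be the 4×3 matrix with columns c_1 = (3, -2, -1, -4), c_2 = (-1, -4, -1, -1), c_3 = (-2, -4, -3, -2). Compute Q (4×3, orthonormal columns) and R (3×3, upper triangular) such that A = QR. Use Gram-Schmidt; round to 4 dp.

Q = [[0.5477, -0.5053, -0.4051], [-0.3651, -0.8422, 0.3703], [-0.1826, -0.1684, -0.7828], [-0.7303, 0.0842, -0.2932]], R = [[5.4772, 1.8257, 2.3735], [0.0000, 3.9581, 4.7161], [0.0000, 0.0000, 2.2640]]

c_1 = (3, -2, -1, -4); ‖c_1‖ = 5.4772, so e_1 = (0.5477, -0.3651, -0.1826, -0.7303).
e_1·c_2 = 0.5477·(-1) + (-0.3651)·(-4) + (-0.1826)·(-1) + (-0.7303)·(-1) = 1.8257.
u_2 = c_2 − 1.8257·e_1 = (-2.0000, -3.3333, -0.6667, 0.3333).
‖u_2‖ = 3.9581, so e_2 = (-0.5053, -0.8422, -0.1684, 0.0842).
e_1·c_3 = 0.5477·(-2) + (-0.3651)·(-4) + (-0.1826)·(-3) + (-0.7303)·(-2) = 2.3735; e_2·c_3 = (-0.5053)·(-2) + (-0.8422)·(-4) + (-0.1684)·(-3) + 0.0842·(-2) = 4.7161.
u_3 = c_3 − 2.3735·e_1 − 4.7161·e_2 = (-0.9170, 0.8383, -1.7723, -0.6638).
‖u_3‖ = 2.2640, so e_3 = (-0.4051, 0.3703, -0.7828, -0.2932).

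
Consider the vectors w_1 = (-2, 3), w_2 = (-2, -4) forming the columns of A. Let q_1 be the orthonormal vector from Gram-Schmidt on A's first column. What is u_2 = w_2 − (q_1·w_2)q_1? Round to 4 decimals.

w_1 = (-2, 3); ‖w_1‖ = 3.6056, so q_1 = (-0.5547, 0.8321).
q_1·w_2 = (-0.5547)·(-2) + 0.8321·(-4) = -2.2188.
u_2 = w_2 + 2.2188·q_1 = (-3.2308, -2.1538).

u_2 = (-3.2308, -2.1538)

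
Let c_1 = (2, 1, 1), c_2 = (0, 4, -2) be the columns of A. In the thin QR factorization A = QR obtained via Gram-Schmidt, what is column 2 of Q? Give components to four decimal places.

c_1 = (2, 1, 1); ‖c_1‖ = 2.4495, so e_1 = (0.8165, 0.4082, 0.4082).
e_1·c_2 = 0.8165·0 + 0.4082·4 + 0.4082·(-2) = 0.8165.
u_2 = c_2 − 0.8165·e_1 = (-0.6667, 3.6667, -2.3333).
‖u_2‖ = 4.3970, so e_2 = (-0.1516, 0.8339, -0.5307).

e_2 = (-0.1516, 0.8339, -0.5307)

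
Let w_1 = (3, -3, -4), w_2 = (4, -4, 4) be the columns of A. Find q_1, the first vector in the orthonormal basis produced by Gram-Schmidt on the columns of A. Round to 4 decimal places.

q_1 = (0.5145, -0.5145, -0.6860)

w_1 = (3, -3, -4); ‖w_1‖ = 5.8310, so q_1 = (0.5145, -0.5145, -0.6860).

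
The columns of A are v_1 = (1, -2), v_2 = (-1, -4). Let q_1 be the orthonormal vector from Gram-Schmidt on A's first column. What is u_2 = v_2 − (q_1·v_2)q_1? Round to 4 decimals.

v_1 = (1, -2); ‖v_1‖ = 2.2361, so q_1 = (0.4472, -0.8944).
q_1·v_2 = 0.4472·(-1) + (-0.8944)·(-4) = 3.1305.
u_2 = v_2 − 3.1305·q_1 = (-2.4000, -1.2000).

u_2 = (-2.4000, -1.2000)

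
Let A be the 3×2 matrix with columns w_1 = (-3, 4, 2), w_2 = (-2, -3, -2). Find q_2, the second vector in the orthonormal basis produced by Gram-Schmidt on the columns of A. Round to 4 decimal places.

q_2 = (-0.8243, -0.4403, -0.3559)

q_1 = w_1/‖w_1‖ = (-3, 4, 2)/5.3852 = (-0.5571, 0.7428, 0.3714).
r_{12} = q_1·w_2 = -1.8570.
u_2 = w_2 + 1.8570·q_1 = (-3.0345, -1.6207, -1.3103).
‖u_2‖ = 3.6813, so q_2 = (-0.8243, -0.4403, -0.3559).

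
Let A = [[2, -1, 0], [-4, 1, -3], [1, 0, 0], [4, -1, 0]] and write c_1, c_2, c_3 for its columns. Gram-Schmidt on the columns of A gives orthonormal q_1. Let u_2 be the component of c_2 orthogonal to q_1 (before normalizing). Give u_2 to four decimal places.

u_2 = (-0.4595, -0.0811, 0.2703, 0.0811)

c_1 = (2, -4, 1, 4); ‖c_1‖ = 6.0828, so q_1 = (0.3288, -0.6576, 0.1644, 0.6576).
q_1·c_2 = 0.3288·(-1) + (-0.6576)·1 + 0.1644·0 + 0.6576·(-1) = -1.6440.
u_2 = c_2 + 1.6440·q_1 = (-0.4595, -0.0811, 0.2703, 0.0811).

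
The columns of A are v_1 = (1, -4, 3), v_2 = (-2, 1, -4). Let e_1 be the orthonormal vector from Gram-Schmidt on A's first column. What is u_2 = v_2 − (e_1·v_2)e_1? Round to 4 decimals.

e_1 = v_1/‖v_1‖ = (1, -4, 3)/5.0990 = (0.1961, -0.7845, 0.5883).
r_{12} = e_1·v_2 = -3.5301.
u_2 = v_2 + 3.5301·e_1 = (-1.3077, -1.7692, -1.9231).

u_2 = (-1.3077, -1.7692, -1.9231)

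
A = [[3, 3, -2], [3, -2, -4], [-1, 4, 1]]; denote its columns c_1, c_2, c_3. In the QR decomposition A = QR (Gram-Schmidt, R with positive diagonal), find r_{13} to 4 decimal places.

r_{13} = -4.3589

q_1 = c_1/‖c_1‖ = (3, 3, -1)/4.3589 = (0.6882, 0.6882, -0.2294).
r_{13} = q_1·c_3 = -4.3589.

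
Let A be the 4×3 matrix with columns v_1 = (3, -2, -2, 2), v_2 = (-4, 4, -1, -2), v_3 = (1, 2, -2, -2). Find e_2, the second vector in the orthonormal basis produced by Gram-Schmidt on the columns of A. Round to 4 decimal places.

v_1 = (3, -2, -2, 2); ‖v_1‖ = 4.5826, so e_1 = (0.6547, -0.4364, -0.4364, 0.4364).
e_1·v_2 = 0.6547·(-4) + (-0.4364)·4 + (-0.4364)·(-1) + 0.4364·(-2) = -4.8008.
u_2 = v_2 + 4.8008·e_1 = (-0.8571, 1.9048, -3.0952, 0.0952).
‖u_2‖ = 3.7353, so e_2 = (-0.2295, 0.5099, -0.8286, 0.0255).

e_2 = (-0.2295, 0.5099, -0.8286, 0.0255)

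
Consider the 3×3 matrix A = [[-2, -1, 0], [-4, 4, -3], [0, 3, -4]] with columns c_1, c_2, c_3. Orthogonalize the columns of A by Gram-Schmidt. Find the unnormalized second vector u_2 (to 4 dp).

u_2 = (-2.4000, 1.2000, 3.0000)

c_1 = (-2, -4, 0); ‖c_1‖ = 4.4721, so q_1 = (-0.4472, -0.8944, 0.0000).
q_1·c_2 = (-0.4472)·(-1) + (-0.8944)·4 + 0.0000·3 = -3.1305.
u_2 = c_2 + 3.1305·q_1 = (-2.4000, 1.2000, 3.0000).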